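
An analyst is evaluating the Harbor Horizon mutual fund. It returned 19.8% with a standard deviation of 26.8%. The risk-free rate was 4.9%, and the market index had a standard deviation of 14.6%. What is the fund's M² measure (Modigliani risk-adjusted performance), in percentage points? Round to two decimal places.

Sharpe = (Rp − Rf) / σp = (19.8% − 4.9%) / 26.8% = 0.5560
M² = Rf + Sharpe × σm = 4.9% + 0.5560 × 14.6% = 13.0176%

13.02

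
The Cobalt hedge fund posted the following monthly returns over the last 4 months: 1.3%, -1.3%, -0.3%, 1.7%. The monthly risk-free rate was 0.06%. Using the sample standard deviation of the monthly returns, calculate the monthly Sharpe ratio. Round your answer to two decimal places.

0.21

μ = (1.3 − 1.3 − 0.3 + 1.7) / 4 = 0.3500%
Sample std dev = √[5.8700 / 3] = 1.3988%
Sharpe = (μ − rf) / σ = (0.3500 − 0.06) / 1.3988 = 0.2900 / 1.3988 = 0.2073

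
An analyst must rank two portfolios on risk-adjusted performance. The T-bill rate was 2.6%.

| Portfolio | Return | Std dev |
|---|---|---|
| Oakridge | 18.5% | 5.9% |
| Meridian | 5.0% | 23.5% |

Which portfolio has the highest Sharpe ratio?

Oakridge

Oakridge: Sharpe ratio = (18.5% − 2.6%) / 5.9% = 2.695
Meridian: Sharpe ratio = (5.0% − 2.6%) / 23.5% = 0.102
Highest: Oakridge (2.695).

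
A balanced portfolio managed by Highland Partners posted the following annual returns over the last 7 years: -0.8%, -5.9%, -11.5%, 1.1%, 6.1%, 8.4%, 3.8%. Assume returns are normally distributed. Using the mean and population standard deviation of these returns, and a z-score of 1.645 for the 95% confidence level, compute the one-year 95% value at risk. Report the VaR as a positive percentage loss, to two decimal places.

Mean return r̄ = 1.20 / 7 = 0.1714%
Σ(r − r̄)² = 290.9143; population σ = √(290.9143/7) = 6.4466%
VaR = −(r̄ − z·σ) = −(0.1714 − 1.645 × 6.4466) = −(-10.4333) = 10.4333%

10.43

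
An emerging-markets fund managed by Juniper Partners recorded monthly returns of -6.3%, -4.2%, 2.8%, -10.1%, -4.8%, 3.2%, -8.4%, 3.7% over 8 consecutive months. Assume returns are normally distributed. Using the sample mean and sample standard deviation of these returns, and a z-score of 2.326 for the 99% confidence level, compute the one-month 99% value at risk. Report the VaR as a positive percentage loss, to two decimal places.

Mean return r̄ = -24.10 / 8 = -3.0125%
Σ(r − r̄)² = 212.1088; sample σ = √(212.1088/7) = 5.5047%
VaR = −(r̄ − z·σ) = −(-3.0125 − 2.326 × 5.5047) = −(-15.8164) = 15.8164%

15.82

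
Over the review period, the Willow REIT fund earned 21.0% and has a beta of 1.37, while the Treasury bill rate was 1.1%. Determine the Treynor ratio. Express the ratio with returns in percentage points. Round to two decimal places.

Treynor = (Rp − Rf) / β = (21.0% − 1.1%) / 1.37 = 19.90 / 1.37 = 14.5255

14.53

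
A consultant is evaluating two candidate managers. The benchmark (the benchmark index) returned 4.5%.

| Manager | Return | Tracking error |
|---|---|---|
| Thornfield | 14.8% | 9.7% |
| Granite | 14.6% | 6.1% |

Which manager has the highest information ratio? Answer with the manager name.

Granite

Thornfield: IR = (14.8% − 4.5%) / 9.7% = 1.062
Granite: IR = (14.6% − 4.5%) / 6.1% = 1.656
Highest: Granite (1.656).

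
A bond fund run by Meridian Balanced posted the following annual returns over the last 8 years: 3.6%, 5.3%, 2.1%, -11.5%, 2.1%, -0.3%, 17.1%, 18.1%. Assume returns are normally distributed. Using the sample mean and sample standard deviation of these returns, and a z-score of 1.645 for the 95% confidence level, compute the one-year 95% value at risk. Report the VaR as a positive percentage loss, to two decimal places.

11.11

r̄ = (3.6 + 5.3 + 2.1 − 11.5 + 2.1 − 0.3 + 17.1 + 18.1) / 8 = 4.5625%
Sample σ = √[Σ(r − r̄)² / 7] = √[635.6988 / 7] = √90.8141 = 9.5296%
VaR = −(r̄ − z·σ) = −(4.5625 − 1.645 × 9.5296) = −(-11.1137) = 11.1137%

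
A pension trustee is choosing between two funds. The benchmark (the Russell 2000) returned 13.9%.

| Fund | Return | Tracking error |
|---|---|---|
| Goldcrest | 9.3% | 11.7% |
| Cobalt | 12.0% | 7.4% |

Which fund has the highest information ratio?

Cobalt

Goldcrest: IR = (9.3% − 13.9%) / 11.7% = -0.393
Cobalt: IR = (12.0% − 13.9%) / 7.4% = -0.257
Highest: Cobalt (-0.257).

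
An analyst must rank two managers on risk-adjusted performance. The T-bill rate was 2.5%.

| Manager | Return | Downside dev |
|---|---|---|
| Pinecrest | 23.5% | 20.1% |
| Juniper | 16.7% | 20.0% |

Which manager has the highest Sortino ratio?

Pinecrest

Pinecrest: Sortino ratio = (23.5% − 2.5%) / 20.1% = 1.045
Juniper: Sortino ratio = (16.7% − 2.5%) / 20.0% = 0.710
Highest: Pinecrest (1.045).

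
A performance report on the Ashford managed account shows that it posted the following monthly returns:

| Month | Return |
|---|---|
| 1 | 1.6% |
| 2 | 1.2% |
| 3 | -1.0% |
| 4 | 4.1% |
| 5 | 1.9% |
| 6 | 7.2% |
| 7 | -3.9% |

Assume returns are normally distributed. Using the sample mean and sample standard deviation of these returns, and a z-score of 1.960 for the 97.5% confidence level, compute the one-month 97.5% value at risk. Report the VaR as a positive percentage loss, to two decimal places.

r̄ = (1.6 + 1.2 − 1 + 4.1 + 1.9 + 7.2 − 3.9) / 7 = 11.10 / 7 = 1.5857%
Sample σ = √[Σ(r − r̄)² / 6] = √[74.8686 / 6] = √12.4781 = 3.5324%
VaR = −(r̄ − z·σ) = −(1.5857 − 1.960 × 3.5324) = −(-5.3378) = 5.3378%

5.34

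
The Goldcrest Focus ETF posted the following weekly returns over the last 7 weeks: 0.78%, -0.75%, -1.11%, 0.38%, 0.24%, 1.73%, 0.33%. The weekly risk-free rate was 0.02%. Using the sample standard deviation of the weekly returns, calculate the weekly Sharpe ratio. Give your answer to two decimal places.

0.22

Mean return r̄ = 1.600 / 7 = 0.2286%
Σ(r − r̄)² = (0.78 − 0.2286)² + (-0.75 − 0.2286)² + … = 5.3411
sample σ = √(5.3411 / 6) = √0.8902 = 0.9435%
Sharpe = (r̄ − rf) / σ = (0.2286 − 0.02) / 0.9435 = 0.2086 / 0.9435 = 0.2211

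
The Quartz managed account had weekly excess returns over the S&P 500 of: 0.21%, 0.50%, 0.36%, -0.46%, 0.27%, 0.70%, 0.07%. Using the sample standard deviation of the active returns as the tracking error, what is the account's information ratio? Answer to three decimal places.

Mean return μ = 1.650 / 7 = 0.2357%
Sample σ = √[Σ(r − μ)² / 6] = √[0.8142 / 6] = √0.1357 = 0.3684%
IR = μ / tracking error = 0.2357 / 0.3684 = 0.6398

0.640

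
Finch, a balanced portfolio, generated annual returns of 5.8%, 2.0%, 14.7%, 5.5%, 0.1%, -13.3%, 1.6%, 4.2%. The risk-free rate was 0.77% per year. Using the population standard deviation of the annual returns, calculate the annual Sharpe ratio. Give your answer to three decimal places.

0.247

μ = (5.8 + 2 + 14.7 + 5.5 + 0.1 − 13.3 + 1.6 + 4.2) / 8 = 20.60 / 8 = 2.5750%
Σ(r − μ)² = 428.0350; population σ = √(428.0350/8) = 7.3147%
Sharpe = (μ − rf) / σ = (2.5750 − 0.77) / 7.3147 = 1.8050 / 7.3147 = 0.2468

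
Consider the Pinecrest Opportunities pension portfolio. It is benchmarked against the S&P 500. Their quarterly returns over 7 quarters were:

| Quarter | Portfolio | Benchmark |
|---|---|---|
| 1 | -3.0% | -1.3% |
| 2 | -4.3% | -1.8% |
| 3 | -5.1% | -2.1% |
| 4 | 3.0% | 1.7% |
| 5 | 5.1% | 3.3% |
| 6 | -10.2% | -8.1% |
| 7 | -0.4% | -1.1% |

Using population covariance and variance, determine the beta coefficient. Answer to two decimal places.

1.39

r̄p = -2.1286%,  r̄m = -1.3429%
Cov = Σ(rp − r̄p)(rm − r̄m) / 7 = 15.3331
Var(rm) = Σ(rm − r̄m)² / 7 = 11.0453
β = Cov / Var = 15.3331 / 11.0453 = 1.3882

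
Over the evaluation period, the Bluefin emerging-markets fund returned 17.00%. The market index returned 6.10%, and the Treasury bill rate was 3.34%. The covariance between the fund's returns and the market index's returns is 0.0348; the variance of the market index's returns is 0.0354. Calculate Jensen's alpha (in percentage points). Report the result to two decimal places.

β = Cov / Var = 0.0348 / 0.0354 = 0.9831
E[R] = Rf + β(Rm − Rf) = 3.34% + 0.9831 × (6.10% − 3.34%) = 6.0534%
α = Rp − E[R] = 17.00% − 6.0534% = 10.9466

10.95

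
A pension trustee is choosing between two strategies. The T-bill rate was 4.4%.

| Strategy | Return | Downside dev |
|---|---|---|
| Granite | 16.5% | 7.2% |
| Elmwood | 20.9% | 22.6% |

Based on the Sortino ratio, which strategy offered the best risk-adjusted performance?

Granite

Granite: Sortino ratio = (16.5% − 4.4%) / 7.2% = 1.681
Elmwood: Sortino ratio = (20.9% − 4.4%) / 22.6% = 0.730
Highest: Granite (1.681).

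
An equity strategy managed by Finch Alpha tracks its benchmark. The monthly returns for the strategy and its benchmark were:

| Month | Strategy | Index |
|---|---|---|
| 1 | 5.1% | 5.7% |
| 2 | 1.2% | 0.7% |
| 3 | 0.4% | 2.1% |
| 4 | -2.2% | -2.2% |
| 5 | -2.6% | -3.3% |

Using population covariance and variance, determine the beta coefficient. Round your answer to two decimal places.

r̄p = 0.3800%,  r̄m = 0.6000%
Cov = Σ(rp − r̄p)(rm − r̄m) / 5 = 8.6060
Var(rm) = Σ(rm − r̄m)² / 5 = 10.2640
β = Cov / Var = 8.6060 / 10.2640 = 0.8385

0.84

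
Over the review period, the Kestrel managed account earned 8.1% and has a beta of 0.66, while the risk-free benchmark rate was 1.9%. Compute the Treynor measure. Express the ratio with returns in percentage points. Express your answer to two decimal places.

9.39

Treynor = (Rp − Rf) / β = (8.1% − 1.9%) / 0.66 = 6.20 / 0.66 = 9.3939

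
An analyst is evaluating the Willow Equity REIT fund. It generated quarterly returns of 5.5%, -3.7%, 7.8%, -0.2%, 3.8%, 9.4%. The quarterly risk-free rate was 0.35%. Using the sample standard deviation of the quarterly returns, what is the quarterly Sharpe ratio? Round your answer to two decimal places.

Mean return r̄ = 22.60 / 6 = 3.7667%
Sample std dev = √[122.4933 / 5] = 4.9496%
Sharpe = (r̄ − rf) / σ = (3.7667 − 0.35) / 4.9496 = 3.4167 / 4.9496 = 0.6903

0.69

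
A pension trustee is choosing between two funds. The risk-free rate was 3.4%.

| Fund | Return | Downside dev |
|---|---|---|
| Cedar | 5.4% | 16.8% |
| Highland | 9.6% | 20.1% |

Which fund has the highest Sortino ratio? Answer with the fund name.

Highland

Cedar: Sortino ratio = (5.4% − 3.4%) / 16.8% = 0.119
Highland: Sortino ratio = (9.6% − 3.4%) / 20.1% = 0.308
Highest: Highland (0.308).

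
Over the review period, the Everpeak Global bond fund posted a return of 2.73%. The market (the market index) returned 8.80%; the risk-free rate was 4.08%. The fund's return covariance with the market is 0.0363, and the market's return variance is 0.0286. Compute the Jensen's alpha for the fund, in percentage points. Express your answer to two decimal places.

β = Cov / Var = 0.0363 / 0.0286 = 1.2692
E[R] = Rf + β(Rm − Rf) = 4.08% + 1.2692 × (8.80% − 4.08%) = 10.0706%
α = Rp − E[R] = 2.73% − 10.0706% = -7.3406

-7.34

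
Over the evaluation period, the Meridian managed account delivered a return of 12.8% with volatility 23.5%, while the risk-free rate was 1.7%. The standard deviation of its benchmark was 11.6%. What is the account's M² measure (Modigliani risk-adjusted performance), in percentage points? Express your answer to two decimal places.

7.18

Sharpe = (Rp − Rf) / σp = (12.8% − 1.7%) / 23.5% = 0.4723
M² = Rf + Sharpe × σm = 1.7% + 0.4723 × 11.6% = 7.1787%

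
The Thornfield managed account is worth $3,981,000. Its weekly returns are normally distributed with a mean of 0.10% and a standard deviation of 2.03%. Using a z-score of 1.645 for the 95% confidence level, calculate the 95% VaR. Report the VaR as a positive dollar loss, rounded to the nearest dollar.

Return at the 95% tail: μ − z·σ = 0.10% − 1.645 × 2.03% = 0.1 − 3.33935 = -3.23935%
VaR = −(-3.23935%) × $3,981,000 = 3.23935% × $3,981,000 = $128,959

$128,959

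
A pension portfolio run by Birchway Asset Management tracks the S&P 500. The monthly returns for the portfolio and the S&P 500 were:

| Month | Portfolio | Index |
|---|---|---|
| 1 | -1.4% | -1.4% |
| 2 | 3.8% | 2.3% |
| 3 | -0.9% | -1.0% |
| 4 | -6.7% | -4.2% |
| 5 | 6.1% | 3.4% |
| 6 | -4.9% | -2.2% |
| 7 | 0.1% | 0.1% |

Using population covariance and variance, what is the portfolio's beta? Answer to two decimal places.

1.70

r̄p = -0.5571%,  r̄m = -0.4286%
Cov = Σ(rp − r̄p)(rm − r̄m) / 7 = 9.9427
Var(rm) = Σ(rm − r̄m)² / 7 = 5.8592
β = Cov / Var = 9.9427 / 5.8592 = 1.6969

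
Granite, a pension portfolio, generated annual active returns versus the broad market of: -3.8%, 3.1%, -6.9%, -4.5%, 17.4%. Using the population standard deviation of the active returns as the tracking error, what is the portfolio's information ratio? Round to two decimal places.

0.12

Mean return r̄ = 5.30 / 5 = 1.0600%
Σ(r − r̄)² = (-3.8 − 1.0600)² + (3.1 − 1.0600)² + (-6.9 − 1.0600)² + … = 389.0520
population σ = √(389.0520 / 5) = √77.8104 = 8.8210%
IR = r̄ / tracking error = 1.0600 / 8.8210 = 0.1202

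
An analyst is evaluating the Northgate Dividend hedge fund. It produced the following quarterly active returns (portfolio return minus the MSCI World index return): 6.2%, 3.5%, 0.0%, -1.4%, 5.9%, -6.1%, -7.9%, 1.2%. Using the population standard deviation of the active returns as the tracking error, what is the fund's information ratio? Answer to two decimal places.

0.04

Mean return μ = 1.40 / 8 = 0.1750%
Σ(r − μ)² = 188.2750; population σ = √(188.2750/8) = 4.8512%
IR = μ / tracking error = 0.1750 / 4.8512 = 0.0361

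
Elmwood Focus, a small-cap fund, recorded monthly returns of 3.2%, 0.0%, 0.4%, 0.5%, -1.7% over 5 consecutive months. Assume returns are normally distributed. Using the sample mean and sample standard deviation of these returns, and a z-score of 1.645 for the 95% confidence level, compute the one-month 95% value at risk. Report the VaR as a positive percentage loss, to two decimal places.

μ = (3.2 + 0 + 0.4 + 0.5 − 1.7) / 5 = 0.4800%
Sample σ = √[Σ(r − μ)² / 4] = √[12.3880 / 4] = √3.0970 = 1.7598%
VaR = −(μ − z·σ) = −(0.4800 − 1.645 × 1.7598) = −(-2.4149) = 2.4149%

2.41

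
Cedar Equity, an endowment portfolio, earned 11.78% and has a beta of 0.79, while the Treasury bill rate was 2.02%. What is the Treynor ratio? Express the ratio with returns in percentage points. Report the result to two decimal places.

Treynor = (Rp − Rf) / β = (11.78% − 2.02%) / 0.79 = 9.76 / 0.79 = 12.3544

12.35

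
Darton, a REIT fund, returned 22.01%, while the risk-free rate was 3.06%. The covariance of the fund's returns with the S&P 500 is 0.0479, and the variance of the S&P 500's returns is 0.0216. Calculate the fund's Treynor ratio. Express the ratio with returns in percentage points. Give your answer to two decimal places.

β = Cov / Var = 0.0479 / 0.0216 = 2.2176
Treynor = (Rp − Rf) / β = (22.01% − 3.06%) / 2.2176 = 18.95 / 2.2176 = 8.5453

8.55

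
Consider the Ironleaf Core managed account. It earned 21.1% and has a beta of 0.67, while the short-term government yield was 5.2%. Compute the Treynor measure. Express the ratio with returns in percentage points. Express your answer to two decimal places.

Treynor = (Rp − Rf) / β = (21.1% − 5.2%) / 0.67 = 15.90 / 0.67 = 23.7313

23.73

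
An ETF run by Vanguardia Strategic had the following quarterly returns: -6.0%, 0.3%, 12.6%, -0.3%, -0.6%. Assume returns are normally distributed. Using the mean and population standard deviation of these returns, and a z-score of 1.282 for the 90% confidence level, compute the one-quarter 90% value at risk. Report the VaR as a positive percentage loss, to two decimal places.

6.66

r̄ = (-6 + 0.3 + 12.6 − 0.3 − 0.6) / 5 = 1.2000%
Population std dev = √[188.1000 / 5] = 6.1335%
VaR = −(r̄ − z·σ) = −(1.2000 − 1.282 × 6.1335) = −(-6.6631) = 6.6631%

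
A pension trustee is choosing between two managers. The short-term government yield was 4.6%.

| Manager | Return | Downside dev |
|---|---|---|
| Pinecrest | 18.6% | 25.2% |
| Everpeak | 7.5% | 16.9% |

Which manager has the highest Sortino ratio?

Pinecrest: Sortino ratio = (18.6% − 4.6%) / 25.2% = 0.556
Everpeak: Sortino ratio = (7.5% − 4.6%) / 16.9% = 0.172
Highest: Pinecrest (0.556).

Pinecrest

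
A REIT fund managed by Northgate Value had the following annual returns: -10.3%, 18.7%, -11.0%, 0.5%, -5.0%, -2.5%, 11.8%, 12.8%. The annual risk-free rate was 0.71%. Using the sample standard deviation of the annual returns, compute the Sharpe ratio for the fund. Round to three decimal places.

0.104

r̄ = (-10.3 + 18.7 − 11 + 0.5 − 5 − 2.5 + 11.8 + 12.8) / 8 = 15.00 / 8 = 1.8750%
Σ(r − r̄)² = 883.2350; sample σ = √(883.2350/7) = 11.2328%
Sharpe = (r̄ − rf) / σ = (1.8750 − 0.71) / 11.2328 = 1.1650 / 11.2328 = 0.1037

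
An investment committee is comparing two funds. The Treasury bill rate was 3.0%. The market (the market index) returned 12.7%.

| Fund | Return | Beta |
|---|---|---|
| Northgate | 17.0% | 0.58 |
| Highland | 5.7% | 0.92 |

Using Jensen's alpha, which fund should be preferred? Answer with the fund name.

Northgate: α = 17.0% − [3.0% + 0.58 × (12.7% − 3.0%)] = 8.374
Highland: α = 5.7% − [3.0% + 0.92 × (12.7% − 3.0%)] = -6.224
Highest: Northgate (8.374).

Northgate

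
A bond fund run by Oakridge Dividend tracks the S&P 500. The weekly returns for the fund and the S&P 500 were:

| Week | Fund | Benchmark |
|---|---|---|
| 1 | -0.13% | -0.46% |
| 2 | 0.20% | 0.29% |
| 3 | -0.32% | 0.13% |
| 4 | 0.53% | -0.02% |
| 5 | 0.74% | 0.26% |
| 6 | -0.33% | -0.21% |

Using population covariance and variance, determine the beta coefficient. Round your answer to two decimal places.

r̄p = 0.1150%,  r̄m = -0.0017%
Cov = Σ(rp − r̄p)(rm − r̄m) / 6 = 0.0547
Var(rm) = Σ(rm − r̄m)² / 6 = 0.0708
β = Cov / Var = 0.0547 / 0.0708 = 0.7726

0.77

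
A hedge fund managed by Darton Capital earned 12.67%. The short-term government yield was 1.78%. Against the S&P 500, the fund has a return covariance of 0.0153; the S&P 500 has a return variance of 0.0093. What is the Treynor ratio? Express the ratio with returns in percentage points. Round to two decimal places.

β = Cov / Var = 0.0153 / 0.0093 = 1.6452
Treynor = (Rp − Rf) / β = (12.67% − 1.78%) / 1.6452 = 10.89 / 1.6452 = 6.6193

6.62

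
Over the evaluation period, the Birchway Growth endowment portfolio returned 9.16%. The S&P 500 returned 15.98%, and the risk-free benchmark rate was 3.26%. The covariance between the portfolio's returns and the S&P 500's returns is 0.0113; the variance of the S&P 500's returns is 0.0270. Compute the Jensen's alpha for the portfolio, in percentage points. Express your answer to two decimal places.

β = Cov / Var = 0.0113 / 0.0270 = 0.4185
E[R] = Rf + β(Rm − Rf) = 3.26% + 0.4185 × (15.98% − 3.26%) = 8.5833%
α = Rp − E[R] = 9.16% − 8.5833% = 0.5767

0.58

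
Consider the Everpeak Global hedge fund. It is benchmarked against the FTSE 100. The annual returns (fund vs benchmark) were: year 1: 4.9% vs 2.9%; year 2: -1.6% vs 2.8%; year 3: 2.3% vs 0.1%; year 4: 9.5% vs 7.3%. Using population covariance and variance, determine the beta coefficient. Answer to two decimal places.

r̄p = 3.7750%,  r̄m = 3.2750%
Cov = Σ(rp − r̄p)(rm − r̄m) / 4 = 7.4644
Var(rm) = Σ(rm − r̄m)² / 4 = 6.6619
β = Cov / Var = 7.4644 / 6.6619 = 1.1205

1.12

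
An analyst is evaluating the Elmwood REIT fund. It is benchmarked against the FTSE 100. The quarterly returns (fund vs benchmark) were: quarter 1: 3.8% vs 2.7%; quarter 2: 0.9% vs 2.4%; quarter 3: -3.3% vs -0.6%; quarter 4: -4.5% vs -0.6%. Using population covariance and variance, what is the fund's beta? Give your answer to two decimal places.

2.02

r̄p = -0.7750%,  r̄m = 0.9750%
Cov = Σ(rp − r̄p)(rm − r̄m) / 4 = 5.0306
Var(rm) = Σ(rm − r̄m)² / 4 = 2.4919
β = Cov / Var = 5.0306 / 2.4919 = 2.0188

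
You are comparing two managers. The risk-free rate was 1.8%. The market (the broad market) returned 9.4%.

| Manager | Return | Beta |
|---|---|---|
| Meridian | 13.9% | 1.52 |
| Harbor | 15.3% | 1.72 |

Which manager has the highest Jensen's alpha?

Meridian: α = 13.9% − [1.8% + 1.52 × (9.4% − 1.8%)] = 0.548
Harbor: α = 15.3% − [1.8% + 1.72 × (9.4% − 1.8%)] = 0.428
Highest: Meridian (0.548).

Meridian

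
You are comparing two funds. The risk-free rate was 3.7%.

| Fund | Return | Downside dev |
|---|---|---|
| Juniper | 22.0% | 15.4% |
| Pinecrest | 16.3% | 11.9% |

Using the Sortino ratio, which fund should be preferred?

Juniper: Sortino ratio = (22.0% − 3.7%) / 15.4% = 1.188
Pinecrest: Sortino ratio = (16.3% − 3.7%) / 11.9% = 1.059
Highest: Juniper (1.188).

Juniper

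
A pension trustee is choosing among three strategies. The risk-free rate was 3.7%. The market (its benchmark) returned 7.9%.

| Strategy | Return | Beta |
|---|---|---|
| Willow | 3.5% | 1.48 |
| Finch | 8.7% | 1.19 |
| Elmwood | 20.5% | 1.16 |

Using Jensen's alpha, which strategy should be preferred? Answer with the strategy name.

Elmwood

Willow: α = 3.5% − [3.7% + 1.48 × (7.9% − 3.7%)] = -6.416
Finch: α = 8.7% − [3.7% + 1.19 × (7.9% − 3.7%)] = 0.002
Elmwood: α = 20.5% − [3.7% + 1.16 × (7.9% − 3.7%)] = 11.928
Highest: Elmwood (11.928).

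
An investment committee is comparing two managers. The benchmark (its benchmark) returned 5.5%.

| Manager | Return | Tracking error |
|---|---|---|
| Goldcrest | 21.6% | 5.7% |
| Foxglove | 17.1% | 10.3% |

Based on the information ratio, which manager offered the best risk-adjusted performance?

Goldcrest: IR = (21.6% − 5.5%) / 5.7% = 2.825
Foxglove: IR = (17.1% − 5.5%) / 10.3% = 1.126
Highest: Goldcrest (2.825).

Goldcrest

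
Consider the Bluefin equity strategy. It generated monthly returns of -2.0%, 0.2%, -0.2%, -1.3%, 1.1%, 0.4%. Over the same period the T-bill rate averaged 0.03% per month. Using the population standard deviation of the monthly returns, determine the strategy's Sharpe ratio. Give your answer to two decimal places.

-0.31

r̄ = (-2 + 0.2 − 0.2 − 1.3 + 1.1 + 0.4) / 6 = -0.3000%
Σ(r − r̄)² = (-2 − (-0.3000))² + (0.2 − (-0.3000))² + … = 6.6000
population σ = √(6.6000 / 6) = √1.1000 = 1.0488%
Sharpe = (r̄ − rf) / σ = (-0.3000 − 0.03) / 1.0488 = -0.3300 / 1.0488 = -0.3146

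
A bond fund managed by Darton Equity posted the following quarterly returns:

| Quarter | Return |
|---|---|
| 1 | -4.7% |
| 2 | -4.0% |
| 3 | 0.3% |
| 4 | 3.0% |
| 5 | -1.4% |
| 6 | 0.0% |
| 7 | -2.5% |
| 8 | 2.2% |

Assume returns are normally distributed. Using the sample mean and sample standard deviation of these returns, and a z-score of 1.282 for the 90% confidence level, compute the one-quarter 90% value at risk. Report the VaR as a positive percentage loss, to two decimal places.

r̄ = (-4.7 − 4 + 0.3 + 3 − 1.4 + 0 − 2.5 + 2.2) / 8 = -0.8875%
Sample std dev = √[53.9288 / 7] = 2.7756%
VaR = −(r̄ − z·σ) = −(-0.8875 − 1.282 × 2.7756) = −(-4.4458) = 4.4458%

4.45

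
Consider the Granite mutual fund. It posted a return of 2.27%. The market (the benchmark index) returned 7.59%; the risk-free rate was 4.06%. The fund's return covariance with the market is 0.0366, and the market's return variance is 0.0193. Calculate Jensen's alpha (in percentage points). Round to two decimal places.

-8.48

β = Cov / Var = 0.0366 / 0.0193 = 1.8964
E[R] = Rf + β(Rm − Rf) = 4.06% + 1.8964 × (7.59% − 4.06%) = 10.7543%
α = Rp − E[R] = 2.27% − 10.7543% = -8.4843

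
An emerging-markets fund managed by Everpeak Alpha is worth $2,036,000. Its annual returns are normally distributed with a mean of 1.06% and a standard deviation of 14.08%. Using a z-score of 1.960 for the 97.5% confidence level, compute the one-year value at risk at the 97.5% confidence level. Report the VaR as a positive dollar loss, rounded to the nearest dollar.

Return at the 97.5% tail: μ − z·σ = 1.06% − 1.960 × 14.08% = 1.06 − 27.5968 = -26.5368%
VaR = −(-26.5368%) × $2,036,000 = 26.5368% × $2,036,000 = $540,289

$540,289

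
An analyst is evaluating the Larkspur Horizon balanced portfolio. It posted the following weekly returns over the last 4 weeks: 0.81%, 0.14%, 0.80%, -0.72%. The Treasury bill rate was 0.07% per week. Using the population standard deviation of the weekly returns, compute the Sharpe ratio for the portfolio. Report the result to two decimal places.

Mean return r̄ = 1.030 / 4 = 0.2575%
Population σ = √[Σ(r − r̄)² / 4] = √[1.5689 / 4] = √0.3922 = 0.6263%
Sharpe = (r̄ − rf) / σ = (0.2575 − 0.07) / 0.6263 = 0.1875 / 0.6263 = 0.2994

0.30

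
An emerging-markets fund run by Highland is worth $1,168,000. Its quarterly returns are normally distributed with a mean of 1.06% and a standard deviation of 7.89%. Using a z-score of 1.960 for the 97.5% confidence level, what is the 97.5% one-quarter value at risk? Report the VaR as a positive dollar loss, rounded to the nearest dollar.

Return at the 97.5% tail: μ − z·σ = 1.06% − 1.960 × 7.89% = 1.06 − 15.4644 = -14.4044%
VaR = −(-14.4044%) × $1,168,000 = 14.4044% × $1,168,000 = $168,243

$168,243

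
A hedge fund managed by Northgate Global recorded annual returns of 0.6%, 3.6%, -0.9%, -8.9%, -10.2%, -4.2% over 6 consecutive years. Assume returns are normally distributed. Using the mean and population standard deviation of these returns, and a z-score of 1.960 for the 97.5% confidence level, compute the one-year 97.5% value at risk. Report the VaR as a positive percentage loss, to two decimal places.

Mean return μ = -20.00 / 6 = -3.3333%
Σ(r − μ)² = (0.6 − (-3.3333))² + (3.6 − (-3.3333))² + (-0.9 − (-3.3333))² + … = 148.3533
population σ = √(148.3533 / 6) = √24.7256 = 4.9725%
VaR = −(μ − z·σ) = −(-3.3333 − 1.960 × 4.9725) = −(-13.0794) = 13.0794%

13.08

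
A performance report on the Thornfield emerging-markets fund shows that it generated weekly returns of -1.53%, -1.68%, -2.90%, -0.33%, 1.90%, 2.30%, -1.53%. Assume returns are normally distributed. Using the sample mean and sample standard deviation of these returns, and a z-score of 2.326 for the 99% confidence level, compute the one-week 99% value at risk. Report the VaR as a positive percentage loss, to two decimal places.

r̄ = (-1.53 − 1.68 − 2.9 − 0.33 + 1.9 + 2.3 − 1.53) / 7 = -0.5386%
Σ(r − r̄)² = (-1.53 − (-0.5386))² + (-1.68 − (-0.5386))² + … = 22.8927
sample σ = √(22.8927 / 6) = √3.8155 = 1.9533%
VaR = −(r̄ − z·σ) = −(-0.5386 − 2.326 × 1.9533) = −(-5.0820) = 5.0820%

5.08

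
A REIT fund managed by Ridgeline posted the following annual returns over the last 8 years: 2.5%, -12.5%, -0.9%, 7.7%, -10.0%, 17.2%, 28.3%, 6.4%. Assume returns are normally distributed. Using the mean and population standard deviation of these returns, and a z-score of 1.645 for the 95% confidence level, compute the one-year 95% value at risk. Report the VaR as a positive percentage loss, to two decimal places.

15.91

Mean return r̄ = 38.70 / 8 = 4.8375%
Population σ = √[Σ(r − r̄)² / 8] = √[1273.0788 / 8] = √159.1349 = 12.6149%
VaR = −(r̄ − z·σ) = −(4.8375 − 1.645 × 12.6149) = −(-15.9140) = 15.9140%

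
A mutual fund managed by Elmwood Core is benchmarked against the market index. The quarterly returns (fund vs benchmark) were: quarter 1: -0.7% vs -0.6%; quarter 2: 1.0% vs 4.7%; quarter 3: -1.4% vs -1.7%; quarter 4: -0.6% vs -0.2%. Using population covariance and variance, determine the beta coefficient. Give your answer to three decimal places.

r̄p = -0.4250%,  r̄m = 0.5500%
Cov = Σ(rp − r̄p)(rm − r̄m) / 4 = 2.1388
Var(rm) = Σ(rm − r̄m)² / 4 = 6.0425
β = Cov / Var = 2.1388 / 6.0425 = 0.3540

0.354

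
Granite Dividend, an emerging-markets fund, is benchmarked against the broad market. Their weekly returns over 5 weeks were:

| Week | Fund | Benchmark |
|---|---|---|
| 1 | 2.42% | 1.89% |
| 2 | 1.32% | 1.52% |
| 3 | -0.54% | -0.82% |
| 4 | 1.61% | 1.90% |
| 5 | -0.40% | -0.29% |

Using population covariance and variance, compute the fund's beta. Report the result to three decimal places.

r̄p = 0.8820%,  r̄m = 0.8400%
Cov = Σ(rp − r̄p)(rm − r̄m) / 5 = 1.2987
Var(rm) = Σ(rm − r̄m)² / 5 = 1.3442
β = Cov / Var = 1.2987 / 1.3442 = 0.9662

0.966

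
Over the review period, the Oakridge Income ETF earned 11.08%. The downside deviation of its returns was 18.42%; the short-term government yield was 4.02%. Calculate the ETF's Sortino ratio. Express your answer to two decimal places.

Sortino = (Rp − Rf) / σd = (11.08% − 4.02%) / 18.42% = 7.06% / 18.42% = 0.3833

0.38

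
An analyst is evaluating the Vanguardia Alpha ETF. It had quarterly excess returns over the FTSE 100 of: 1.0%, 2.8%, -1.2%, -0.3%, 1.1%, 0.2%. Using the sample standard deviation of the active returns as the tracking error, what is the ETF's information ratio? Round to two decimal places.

Mean return r̄ = 3.60 / 6 = 0.6000%
Σ(r − r̄)² = 9.4600; sample σ = √(9.4600/5) = 1.3755%
IR = r̄ / tracking error = 0.6000 / 1.3755 = 0.4362

0.44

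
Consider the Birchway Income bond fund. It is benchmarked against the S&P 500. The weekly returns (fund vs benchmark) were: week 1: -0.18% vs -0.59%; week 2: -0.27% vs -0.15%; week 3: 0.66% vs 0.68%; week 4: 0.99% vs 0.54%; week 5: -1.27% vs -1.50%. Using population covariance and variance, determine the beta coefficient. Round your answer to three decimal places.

0.954

r̄p = -0.0140%,  r̄m = -0.2040%
Cov = Σ(rp − r̄p)(rm − r̄m) / 5 = 0.6042
Var(rm) = Σ(rm − r̄m)² / 5 = 0.6333
β = Cov / Var = 0.6042 / 0.6333 = 0.9541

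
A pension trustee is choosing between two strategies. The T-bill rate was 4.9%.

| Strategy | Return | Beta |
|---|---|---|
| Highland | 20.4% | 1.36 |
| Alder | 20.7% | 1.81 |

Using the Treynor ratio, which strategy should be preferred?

Highland

Highland: Treynor = (20.4% − 4.9%) / 1.36 = 11.397
Alder: Treynor = (20.7% − 4.9%) / 1.81 = 8.729
Highest: Highland (11.397).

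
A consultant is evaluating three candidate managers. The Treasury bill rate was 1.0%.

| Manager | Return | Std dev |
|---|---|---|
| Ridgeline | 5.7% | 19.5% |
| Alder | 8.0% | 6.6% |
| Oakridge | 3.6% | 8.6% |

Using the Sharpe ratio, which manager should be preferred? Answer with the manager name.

Alder

Ridgeline: Sharpe ratio = (5.7% − 1.0%) / 19.5% = 0.241
Alder: Sharpe ratio = (8.0% − 1.0%) / 6.6% = 1.061
Oakridge: Sharpe ratio = (3.6% − 1.0%) / 8.6% = 0.302
Highest: Alder (1.061).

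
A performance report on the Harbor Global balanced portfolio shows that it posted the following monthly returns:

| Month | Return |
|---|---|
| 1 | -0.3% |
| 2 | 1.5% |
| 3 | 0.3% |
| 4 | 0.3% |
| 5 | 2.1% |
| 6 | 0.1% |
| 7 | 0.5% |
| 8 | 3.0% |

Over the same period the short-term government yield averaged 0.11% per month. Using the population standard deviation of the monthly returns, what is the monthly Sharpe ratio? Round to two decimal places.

0.77

Mean return r̄ = 7.50 / 8 = 0.9375%
Σ(r − r̄)² = (-0.3 − 0.9375)² + (1.5 − 0.9375)² + … = 9.1588
σ = √[9.1588 / 8] = 1.0700%
Sharpe = (r̄ − rf) / σ = (0.9375 − 0.11) / 1.0700 = 0.8275 / 1.0700 = 0.7734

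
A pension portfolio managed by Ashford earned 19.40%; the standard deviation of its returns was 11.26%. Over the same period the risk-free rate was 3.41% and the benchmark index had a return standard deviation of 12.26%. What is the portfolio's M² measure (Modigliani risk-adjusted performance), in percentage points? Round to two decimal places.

Sharpe = (Rp − Rf) / σp = (19.40% − 3.41%) / 11.26% = 1.4201
M² = Rf + Sharpe × σm = 3.41% + 1.4201 × 12.26% = 20.8204%

20.82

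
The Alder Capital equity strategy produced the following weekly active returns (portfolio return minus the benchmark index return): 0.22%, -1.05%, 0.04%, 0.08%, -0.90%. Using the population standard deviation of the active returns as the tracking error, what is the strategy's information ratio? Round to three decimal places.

-0.598

Mean return μ = -1.610 / 5 = -0.3220%
Population σ = √[Σ(r − μ)² / 5] = √[1.4505 / 5] = √0.2901 = 0.5386%
IR = μ / tracking error = -0.3220 / 0.5386 = -0.5978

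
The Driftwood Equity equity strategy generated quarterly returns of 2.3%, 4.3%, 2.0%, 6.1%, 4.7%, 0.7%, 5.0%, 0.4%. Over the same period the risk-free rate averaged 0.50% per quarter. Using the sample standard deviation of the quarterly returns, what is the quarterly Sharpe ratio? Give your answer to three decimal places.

Mean return μ = 25.50 / 8 = 3.1875%
Sample std dev = √[31.4488 / 7] = 2.1196%
Sharpe = (μ − rf) / σ = (3.1875 − 0.5) / 2.1196 = 2.6875 / 2.1196 = 1.2679

1.268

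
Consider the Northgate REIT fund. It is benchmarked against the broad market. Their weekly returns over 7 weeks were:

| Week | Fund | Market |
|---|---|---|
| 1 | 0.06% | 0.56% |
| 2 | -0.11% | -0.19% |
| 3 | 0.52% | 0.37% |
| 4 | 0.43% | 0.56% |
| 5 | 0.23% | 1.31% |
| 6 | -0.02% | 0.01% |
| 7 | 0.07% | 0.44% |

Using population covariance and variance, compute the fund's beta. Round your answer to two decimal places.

0.22

r̄p = 0.1686%,  r̄m = 0.4371%
Cov = Σ(rp − r̄p)(rm − r̄m) / 7 = 0.0434
Var(rm) = Σ(rm − r̄m)² / 7 = 0.1960
β = Cov / Var = 0.0434 / 0.1960 = 0.2214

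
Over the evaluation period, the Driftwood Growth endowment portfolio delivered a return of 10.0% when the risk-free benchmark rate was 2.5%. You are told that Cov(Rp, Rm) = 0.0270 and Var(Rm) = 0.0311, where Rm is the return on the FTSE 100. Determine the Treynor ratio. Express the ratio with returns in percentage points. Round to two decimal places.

β = Cov / Var = 0.0270 / 0.0311 = 0.8682
Treynor = (Rp − Rf) / β = (10.0% − 2.5%) / 0.8682 = 7.50 / 0.8682 = 8.6386

8.64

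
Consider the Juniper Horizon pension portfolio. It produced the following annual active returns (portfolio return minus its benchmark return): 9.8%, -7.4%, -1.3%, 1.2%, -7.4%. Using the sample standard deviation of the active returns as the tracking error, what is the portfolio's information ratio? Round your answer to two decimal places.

-0.14

r̄ = (9.8 − 7.4 − 1.3 + 1.2 − 7.4) / 5 = -1.0200%
Sample std dev = √[203.4880 / 4] = 7.1325%
IR = r̄ / tracking error = -1.0200 / 7.1325 = -0.1430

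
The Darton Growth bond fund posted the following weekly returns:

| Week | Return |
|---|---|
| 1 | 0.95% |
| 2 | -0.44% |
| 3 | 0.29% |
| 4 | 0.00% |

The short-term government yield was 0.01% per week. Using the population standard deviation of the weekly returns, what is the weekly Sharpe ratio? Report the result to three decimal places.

0.376

r̄ = (0.95 − 0.44 + 0.29 + 0) / 4 = 0.2000%
Σ(r − r̄)² = (0.95 − 0.2000)² + (-0.44 − 0.2000)² + (0.29 − 0.2000)² + … = 1.0202
population σ = √(1.0202 / 4) = √0.2551 = 0.5051%
Sharpe = (r̄ − rf) / σ = (0.2000 − 0.01) / 0.5051 = 0.1900 / 0.5051 = 0.3762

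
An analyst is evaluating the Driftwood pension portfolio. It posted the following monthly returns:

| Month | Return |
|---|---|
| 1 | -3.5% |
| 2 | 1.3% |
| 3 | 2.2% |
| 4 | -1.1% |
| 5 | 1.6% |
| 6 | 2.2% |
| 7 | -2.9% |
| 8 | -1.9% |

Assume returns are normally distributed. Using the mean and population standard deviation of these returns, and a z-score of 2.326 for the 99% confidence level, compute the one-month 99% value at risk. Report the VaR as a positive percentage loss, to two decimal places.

μ = (-3.5 + 1.3 + 2.2 − 1.1 + 1.6 + 2.2 − 2.9 − 1.9) / 8 = -2.10 / 8 = -0.2625%
Σ(r − μ)² = (-3.5 − (-0.2625))² + (1.3 − (-0.2625))² + … = 38.8588
population σ = √(38.8588 / 8) = √4.8574 = 2.2040%
VaR = −(μ − z·σ) = −(-0.2625 − 2.326 × 2.2040) = −(-5.3890) = 5.3890%

5.39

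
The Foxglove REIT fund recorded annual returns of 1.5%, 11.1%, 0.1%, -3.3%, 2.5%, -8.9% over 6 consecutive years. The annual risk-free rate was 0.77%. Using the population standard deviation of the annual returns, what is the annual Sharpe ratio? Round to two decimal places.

-0.04

r̄ = (1.5 + 11.1 + 0.1 − 3.3 + 2.5 − 8.9) / 6 = 3.00 / 6 = 0.5000%
Population σ = √[Σ(r − r̄)² / 6] = √[220.3200 / 6] = √36.7200 = 6.0597%
Sharpe = (r̄ − rf) / σ = (0.5000 − 0.77) / 6.0597 = -0.2700 / 6.0597 = -0.0446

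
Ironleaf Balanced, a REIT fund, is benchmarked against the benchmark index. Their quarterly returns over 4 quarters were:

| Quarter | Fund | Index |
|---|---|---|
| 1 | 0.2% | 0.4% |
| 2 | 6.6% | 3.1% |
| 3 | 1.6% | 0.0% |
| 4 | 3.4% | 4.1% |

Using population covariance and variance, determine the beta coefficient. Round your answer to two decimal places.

r̄p = 2.9500%,  r̄m = 1.9000%
Cov = Σ(rp − r̄p)(rm − r̄m) / 4 = 3.0150
Var(rm) = Σ(rm − r̄m)² / 4 = 3.0350
β = Cov / Var = 3.0150 / 3.0350 = 0.9934

0.99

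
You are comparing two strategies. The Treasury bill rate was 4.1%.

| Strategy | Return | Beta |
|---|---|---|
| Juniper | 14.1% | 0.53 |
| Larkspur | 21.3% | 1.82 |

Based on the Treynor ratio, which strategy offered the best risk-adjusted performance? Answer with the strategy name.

Juniper

Juniper: Treynor = (14.1% − 4.1%) / 0.53 = 18.868
Larkspur: Treynor = (21.3% − 4.1%) / 1.82 = 9.451
Highest: Juniper (18.868).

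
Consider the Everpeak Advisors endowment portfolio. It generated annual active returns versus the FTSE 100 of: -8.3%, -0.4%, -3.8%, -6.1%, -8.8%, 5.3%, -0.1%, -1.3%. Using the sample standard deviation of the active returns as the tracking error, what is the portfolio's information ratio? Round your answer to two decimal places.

-0.62

μ = (-8.3 − 0.4 − 3.8 − 6.1 − 8.8 + 5.3 − 0.1 − 1.3) / 8 = -23.50 / 8 = -2.9375%
Sample std dev = √[158.8988 / 7] = 4.7644%
IR = μ / tracking error = -2.9375 / 4.7644 = -0.6166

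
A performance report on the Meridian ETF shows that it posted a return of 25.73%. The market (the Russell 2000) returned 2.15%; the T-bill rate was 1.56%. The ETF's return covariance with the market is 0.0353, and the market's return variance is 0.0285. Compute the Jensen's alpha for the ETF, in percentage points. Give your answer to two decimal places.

β = Cov / Var = 0.0353 / 0.0285 = 1.2386
E[R] = Rf + β(Rm − Rf) = 1.56% + 1.2386 × (2.15% − 1.56%) = 2.2908%
α = Rp − E[R] = 25.73% − 2.2908% = 23.4392

23.44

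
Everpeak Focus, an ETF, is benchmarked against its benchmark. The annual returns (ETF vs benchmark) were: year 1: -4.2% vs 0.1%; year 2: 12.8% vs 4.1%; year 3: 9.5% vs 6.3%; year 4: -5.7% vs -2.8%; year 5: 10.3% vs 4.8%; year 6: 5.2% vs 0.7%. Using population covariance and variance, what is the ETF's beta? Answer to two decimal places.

r̄p = 4.6500%,  r̄m = 2.2000%
Cov = Σ(rp − r̄p)(rm − r̄m) / 6 = 19.9283
Var(rm) = Σ(rm − r̄m)² / 6 = 9.8067
β = Cov / Var = 19.9283 / 9.8067 = 2.0321

2.03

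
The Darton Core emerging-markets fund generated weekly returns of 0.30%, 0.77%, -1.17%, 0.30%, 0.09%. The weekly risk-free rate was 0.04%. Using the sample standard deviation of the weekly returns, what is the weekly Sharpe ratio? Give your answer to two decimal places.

Mean return μ = 0.290 / 5 = 0.0580%
Sample σ = √[Σ(r − μ)² / 4] = √[2.1331 / 4] = √0.5333 = 0.7303%
Sharpe = (μ − rf) / σ = (0.0580 − 0.04) / 0.7303 = 0.0180 / 0.7303 = 0.0246

0.02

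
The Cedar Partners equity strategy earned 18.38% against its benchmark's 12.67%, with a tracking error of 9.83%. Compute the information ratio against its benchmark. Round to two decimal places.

0.58

IR = (Rp − Rb) / TE = (18.38% − 12.67%) / 9.83% = 5.71% / 9.83% = 0.5809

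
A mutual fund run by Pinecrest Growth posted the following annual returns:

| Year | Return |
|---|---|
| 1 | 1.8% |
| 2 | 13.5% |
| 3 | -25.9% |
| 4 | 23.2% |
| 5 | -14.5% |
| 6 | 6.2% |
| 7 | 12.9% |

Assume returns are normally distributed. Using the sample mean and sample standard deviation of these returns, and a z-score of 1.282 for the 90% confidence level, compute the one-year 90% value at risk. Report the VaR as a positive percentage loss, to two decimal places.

r̄ = (1.8 + 13.5 − 25.9 + 23.2 − 14.5 + 6.2 + 12.9) / 7 = 2.4571%
Σ(r − r̄)² = (1.8 − 2.4571)² + (13.5 − 2.4571)² + … = 1767.3771
sample σ = √(1767.3771 / 6) = √294.5629 = 17.1628%
VaR = −(r̄ − z·σ) = −(2.4571 − 1.282 × 17.1628) = −(-19.5456) = 19.5456%

19.55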